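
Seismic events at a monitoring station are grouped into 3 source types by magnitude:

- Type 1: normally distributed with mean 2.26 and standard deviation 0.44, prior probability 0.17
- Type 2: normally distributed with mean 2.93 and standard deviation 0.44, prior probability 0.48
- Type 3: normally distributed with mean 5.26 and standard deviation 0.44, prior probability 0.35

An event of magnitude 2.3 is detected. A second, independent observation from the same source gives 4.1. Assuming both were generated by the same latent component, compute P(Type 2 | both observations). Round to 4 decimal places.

0.9947

By Bayes' theorem, P(k | x) = π_k f_k(x) / Σ_j π_j f_j(x).
Since both observations come from the same component, the likelihood for component k is f_k(x₁)·f_k(x₂).
  f_1 = [(1/(0.44·√(2π)))·exp(−(2.3−2.26)²/(2·0.44²)) = 0.906687·exp(-0.00413) = 0.902948] × [0.000144568] = 0.000130538
  f_2 = [(1/(0.44·√(2π)))·exp(−(2.3−2.93)²/(2·0.44²)) = 0.906687·exp(-1.02505) = 0.325299] × [0.0264278] = 0.00859693
  f_3 = [(1/(0.44·√(2π)))·exp(−(2.3−5.26)²/(2·0.44²)) = 0.906687·exp(-22.62810) = 1.34958e-10] × [0.0280669] = 3.78785e-12
Prior × likelihood for each component:
  π_1·f_1 = 0.17 × 0.000130538 = 2.21914e-05
  π_2·f_2 = 0.48 × 0.00859693 = 0.00412653
  π_3·f_3 = 0.35 × 3.78785e-12 = 1.32575e-12
Normaliser: 2.21914e-05 + 0.00412653 + 1.32575e-12 = 0.00414872
P(Type 2 | x₁, x₂) ≈ 0.9947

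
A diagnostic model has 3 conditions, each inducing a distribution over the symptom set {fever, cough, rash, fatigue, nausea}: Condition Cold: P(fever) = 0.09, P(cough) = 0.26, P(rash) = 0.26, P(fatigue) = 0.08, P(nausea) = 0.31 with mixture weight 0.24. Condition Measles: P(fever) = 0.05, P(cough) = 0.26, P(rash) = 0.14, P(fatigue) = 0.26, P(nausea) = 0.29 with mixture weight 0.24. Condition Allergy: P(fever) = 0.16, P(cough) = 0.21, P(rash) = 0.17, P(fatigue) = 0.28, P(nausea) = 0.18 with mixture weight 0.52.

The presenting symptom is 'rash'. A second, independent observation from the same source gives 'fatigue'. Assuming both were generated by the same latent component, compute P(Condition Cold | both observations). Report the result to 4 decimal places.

0.1297

Posterior ∝ prior × likelihood, so P(k | x) ∝ π_k f_k(x); normalise over all components.
Since both observations come from the same component, the likelihood for component k is f_k(x₁)·f_k(x₂).
  L_Cold = [P(rash | comp) = 0.26] × [0.08] = 0.0208
  L_Measles = [P(rash | comp) = 0.14] × [0.26] = 0.0364
  L_Allergy = [P(rash | comp) = 0.17] × [0.28] = 0.0476
Unnormalised posteriors:
  π_Cold·L_Cold = 0.24 × 0.0208 = 0.004992
  π_Measles·L_Measles = 0.24 × 0.0364 = 0.008736
  π_Allergy·L_Allergy = 0.52 × 0.0476 = 0.024752
Evidence: 0.004992 + 0.008736 + 0.024752 = 0.03848
P(Condition Cold | x) = 0.004992 / 0.03848 ≈ 0.1297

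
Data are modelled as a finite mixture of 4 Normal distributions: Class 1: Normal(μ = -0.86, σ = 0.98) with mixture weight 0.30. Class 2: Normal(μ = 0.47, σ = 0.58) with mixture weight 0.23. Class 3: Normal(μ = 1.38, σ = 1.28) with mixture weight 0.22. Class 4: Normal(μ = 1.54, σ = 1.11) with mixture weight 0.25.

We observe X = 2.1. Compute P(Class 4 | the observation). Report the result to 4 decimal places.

Posterior ∝ prior × likelihood, so P(k | x) ∝ P(Z=k) f_k(x); normalise over all components.
Component likelihoods at x = 2.1:
  f_1 = 0.00425284
  f_2 = 0.013257
  f_3 = 0.266068
  f_4 = 0.316459
Multiply by the mixture weights:
  P(Z=1)·f_1 = 0.30 × 0.00425284 = 0.00127585
  P(Z=2)·f_2 = 0.23 × 0.013257 = 0.00304911
  P(Z=3)·f_3 = 0.22 × 0.266068 = 0.0585351
  P(Z=4)·f_4 = 0.25 × 0.316459 = 0.0791148
Sum: 0.00127585 + 0.00304911 + 0.0585351 + 0.0791148 = 0.141975
Responsibility of Class 4: 0.0791148 / 0.141975 ≈ 0.5572

0.5572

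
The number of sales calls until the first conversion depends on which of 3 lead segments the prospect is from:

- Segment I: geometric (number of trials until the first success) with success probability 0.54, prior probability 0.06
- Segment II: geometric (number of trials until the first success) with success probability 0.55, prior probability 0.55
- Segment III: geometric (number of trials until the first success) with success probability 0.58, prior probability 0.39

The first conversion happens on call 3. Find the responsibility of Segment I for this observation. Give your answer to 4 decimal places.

0.0635

P(component k | x) = π_k·f_k(x) / marginal(x), where marginal(x) = Σ_j π_j·f_j(x).
Evaluate each component's likelihood at the observed value:
  p_I = 0.114264
  p_II = 0.111375
  p_III = 0.102312
Prior × likelihood for each component:
  π_I·p_I = 0.06 × 0.114264 = 0.00685584
  π_II·p_II = 0.55 × 0.111375 = 0.0612562
  π_III·p_III = 0.39 × 0.102312 = 0.0399017
Normaliser: 0.00685584 + 0.0612562 + 0.0399017 = 0.108014
P(Segment I | data) ≈ 0.0635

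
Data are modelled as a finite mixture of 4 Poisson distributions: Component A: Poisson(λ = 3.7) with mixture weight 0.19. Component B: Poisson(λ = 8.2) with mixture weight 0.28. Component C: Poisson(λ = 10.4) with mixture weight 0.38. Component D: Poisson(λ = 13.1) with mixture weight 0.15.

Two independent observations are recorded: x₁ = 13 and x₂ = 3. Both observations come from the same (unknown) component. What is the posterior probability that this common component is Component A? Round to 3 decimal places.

0.009

Posterior ∝ prior × likelihood, so P(k | x) ∝ π_k f_k(x); normalise over all components.
Since both observations come from the same component, the likelihood for component k is f_k(x₁)·f_k(x₂).
  f_A = [e^(−3.7)·3.7^13/13! = 9.67058e-05] × [0.20872] = 2.01844e-05
  f_B = [e^(−8.2)·8.2^13/13! = 0.033426] × [0.0252392] = 0.000843647
  f_C = [e^(−10.4)·10.4^13/13! = 0.0813749] × [0.0057054] = 0.000464276
  f_D = [e^(−13.1)·13.1^13/13! = 0.109898] × [0.000766311] = 8.42158e-05
Prior × likelihood for each component:
  π_A·f_A = 0.19 × 2.01844e-05 = 3.83504e-06
  π_B·f_B = 0.28 × 0.000843647 = 0.000236221
  π_C·f_C = 0.38 × 0.000464276 = 0.000176425
  π_D·f_D = 0.15 × 8.42158e-05 = 1.26324e-05
Marginal: 3.83504e-06 + 0.000236221 + 0.000176425 + 1.26324e-05 = 0.000429114
P(Component A | x₁,x₂) = 3.83504e-06 / 0.000429114 ≈ 0.009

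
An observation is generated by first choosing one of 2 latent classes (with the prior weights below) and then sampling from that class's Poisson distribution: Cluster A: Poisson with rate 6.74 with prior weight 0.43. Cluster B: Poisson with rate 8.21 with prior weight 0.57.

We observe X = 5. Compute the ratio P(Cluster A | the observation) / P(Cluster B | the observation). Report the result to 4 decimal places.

1.2235

Posterior odds = (w_i f_i(x)) / (w_j f_j(x)); the normalising sum cancels.
Component likelihoods at x = 5:
  f_A = 0.13708
  f_B = 0.0845234
Odds = (0.43/0.57) × (0.13708/0.0845234) = 0.754386 × 1.6218 ≈ 1.2235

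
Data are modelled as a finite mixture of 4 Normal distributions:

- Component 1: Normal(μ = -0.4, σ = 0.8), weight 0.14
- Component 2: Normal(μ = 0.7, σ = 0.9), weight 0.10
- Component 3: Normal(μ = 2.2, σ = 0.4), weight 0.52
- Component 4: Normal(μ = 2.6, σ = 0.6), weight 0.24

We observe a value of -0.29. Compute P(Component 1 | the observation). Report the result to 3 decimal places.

P(component k | x) = w_k·f_k(x) / marginal(x), where marginal(x) = Σ_j w_j·f_j(x).
Normal densities:
  p_1 = (1/(0.8·√(2π)))·exp(−(-0.29−-0.4)²/(2·0.8²)) = 0.498678·exp(-0.00945) = 0.493986
  p_2 = (1/(0.9·√(2π)))·exp(−(-0.29−0.7)²/(2·0.9²)) = 0.443269·exp(-0.60500) = 0.242058
  p_3 = (1/(0.4·√(2π)))·exp(−(-0.29−2.2)²/(2·0.4²)) = 0.997356·exp(-19.37531) = 3.83936e-09
  p_4 = (1/(0.6·√(2π)))·exp(−(-0.29−2.6)²/(2·0.6²)) = 0.664904·exp(-11.60014) = 6.09372e-06
Multiply by the mixture weights:
  w_1·p_1 = 0.14 × 0.493986 = 0.069158
  w_2·p_2 = 0.10 × 0.242058 = 0.0242058
  w_3·p_3 = 0.52 × 3.83936e-09 = 1.99647e-09
  w_4·p_4 = 0.24 × 6.09372e-06 = 1.46249e-06
Evidence: 0.069158 + 0.0242058 + 1.99647e-09 + 1.46249e-06 = 0.0933653
P(Component 1 | the observation) ≈ 0.741

0.741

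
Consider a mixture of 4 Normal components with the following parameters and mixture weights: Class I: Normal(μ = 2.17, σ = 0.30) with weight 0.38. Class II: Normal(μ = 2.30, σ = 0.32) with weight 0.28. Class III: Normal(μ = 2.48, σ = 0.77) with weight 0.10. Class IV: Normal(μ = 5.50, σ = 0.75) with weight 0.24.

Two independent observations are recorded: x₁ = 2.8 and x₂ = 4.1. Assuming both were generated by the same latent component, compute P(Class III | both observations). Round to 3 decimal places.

0.993

Posterior ∝ prior × likelihood, so P(k | x) ∝ π_k f_k(x); normalise over all components.
Since both observations come from the same component, the likelihood for component k is f_k(x₁)·f_k(x₂).
  L_I = [(1/(0.30·√(2π)))·exp(−(2.8−2.17)²/(2·0.30²)) = 1.329808·exp(-2.20500) = 0.146612] × [1.36945e-09] = 2.00778e-10
  L_II = [(1/(0.32·√(2π)))·exp(−(2.8−2.30)²/(2·0.32²)) = 1.246695·exp(-1.22070) = 0.367803] × [1.67914e-07] = 6.17591e-08
  L_III = [(1/(0.77·√(2π)))·exp(−(2.8−2.48)²/(2·0.77²)) = 0.518107·exp(-0.08636) = 0.475243] × [0.0566557] = 0.0269252
  L_IV = [(1/(0.75·√(2π)))·exp(−(2.8−5.50)²/(2·0.75²)) = 0.531923·exp(-6.48000) = 0.000815869] × [0.0931561] = 7.60032e-05
Multiply by the mixture weights:
  π_I·L_I = 0.38 × 2.00778e-10 = 7.62957e-11
  π_II·L_II = 0.28 × 6.17591e-08 = 1.72926e-08
  π_III·L_III = 0.10 × 0.0269252 = 0.00269252
  π_IV·L_IV = 0.24 × 7.60032e-05 = 1.82408e-05
Marginal: 7.62957e-11 + 1.72926e-08 + 0.00269252 + 1.82408e-05 = 0.00271078
P(Class III | x) = 0.00269252 / 0.00271078 ≈ 0.993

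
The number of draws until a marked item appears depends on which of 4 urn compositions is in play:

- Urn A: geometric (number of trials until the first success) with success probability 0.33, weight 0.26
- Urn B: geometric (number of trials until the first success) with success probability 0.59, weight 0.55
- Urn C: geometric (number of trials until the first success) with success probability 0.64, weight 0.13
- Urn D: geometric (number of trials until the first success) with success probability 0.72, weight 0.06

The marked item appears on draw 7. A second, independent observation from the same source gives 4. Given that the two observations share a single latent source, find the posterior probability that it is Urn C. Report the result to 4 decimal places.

0.0064

The responsibility of component k is π_k f_k(x) divided by Σ_j π_j f_j(x).
Since both observations come from the same component, the likelihood for component k is f_k(x₁)·f_k(x₂).
  p_A = [0.0298513] × [0.0992518] = 0.00296279
  p_B = [0.00280256] × [0.0406634] = 0.000113962
  p_C = [0.00139314] × [0.0298598] = 4.1599e-05
  p_D = [0.000346961] × [0.0158054] = 5.48387e-06
Multiply by the mixture weights:
  π_A·p_A = 0.26 × 0.00296279 = 0.000770326
  π_B·p_B = 0.55 × 0.000113962 = 6.26789e-05
  π_C·p_C = 0.13 × 4.1599e-05 = 5.40786e-06
  π_D·p_D = 0.06 × 5.48387e-06 = 3.29032e-07
Evidence: 0.000770326 + 6.26789e-05 + 5.40786e-06 + 3.29032e-07 = 0.000838742
P(Urn C | x) = 5.40786e-06 / 0.000838742 ≈ 0.0064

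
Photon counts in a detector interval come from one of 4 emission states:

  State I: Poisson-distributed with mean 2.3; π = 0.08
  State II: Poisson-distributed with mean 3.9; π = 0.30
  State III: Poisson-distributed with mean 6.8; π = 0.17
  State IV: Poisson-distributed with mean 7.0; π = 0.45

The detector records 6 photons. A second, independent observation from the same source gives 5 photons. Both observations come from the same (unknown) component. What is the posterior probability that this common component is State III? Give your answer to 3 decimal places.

0.210

P(component k | x) = π_k·f_k(x) / marginal(x), where marginal(x) = Σ_j π_j·f_j(x).
Since both observations come from the same component, the likelihood for component k is f_k(x₁)·f_k(x₂).
  f_I = [0.0206138] × [0.053775] = 0.00110851
  f_II = [0.0989251] × [0.152193] = 0.0150557
  f_III = [0.152939] × [0.134946] = 0.0206386
  f_IV = [0.149003] × [0.127717] = 0.0190301
Unnormalised posteriors:
  π_I·f_I = 0.08 × 0.00110851 = 8.86804e-05
  π_II·f_II = 0.30 × 0.0150557 = 0.0045167
  π_III·f_III = 0.17 × 0.0206386 = 0.00350855
  π_IV·f_IV = 0.45 × 0.0190301 = 0.00856356
Evidence: 8.86804e-05 + 0.0045167 + 0.00350855 + 0.00856356 = 0.0166775
So the posterior for State III is 0.00350855 / 0.0166775 ≈ 0.210.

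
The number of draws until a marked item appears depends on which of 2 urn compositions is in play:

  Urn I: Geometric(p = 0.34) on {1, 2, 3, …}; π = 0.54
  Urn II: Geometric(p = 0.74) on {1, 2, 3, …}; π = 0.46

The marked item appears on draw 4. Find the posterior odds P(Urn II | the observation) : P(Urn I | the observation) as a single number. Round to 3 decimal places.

Since P(k|x) ∝ w_k f_k(x), the posterior odds are w_i f_i(x) / (w_j f_j(x)).
Evaluate each component's likelihood at the observed value:
  f_I = 0.0977486
  f_II = 0.0130062
0.00598287 / 0.0527843 ≈ 0.113

0.113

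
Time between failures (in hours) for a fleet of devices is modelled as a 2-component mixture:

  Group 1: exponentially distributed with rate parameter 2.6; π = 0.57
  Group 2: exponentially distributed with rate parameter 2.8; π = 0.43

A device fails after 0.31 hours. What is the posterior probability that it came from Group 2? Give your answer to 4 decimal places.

By Bayes' theorem, P(k | x) = π_k f_k(x) / Σ_j π_j f_j(x).
Exponential densities:
  p_1 = 1.16127
  p_2 = 1.17541
Weight by the priors:
  π_1·p_1 = 0.57 × 1.16127 = 0.661922
  π_2·p_2 = 0.43 × 1.17541 = 0.505428
Evidence: 0.661922 + 0.505428 = 1.16735
Responsibility of Group 2: 0.505428 / 1.16735 ≈ 0.4330

0.4330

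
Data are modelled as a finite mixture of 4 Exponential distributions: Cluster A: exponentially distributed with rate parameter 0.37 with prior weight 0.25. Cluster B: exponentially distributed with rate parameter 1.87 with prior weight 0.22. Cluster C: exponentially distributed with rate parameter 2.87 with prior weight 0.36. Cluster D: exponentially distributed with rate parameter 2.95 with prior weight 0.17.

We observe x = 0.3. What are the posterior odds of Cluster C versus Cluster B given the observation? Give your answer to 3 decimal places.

1.861

Posterior odds = (π_i f_i(x)) / (π_j f_j(x)); the normalising sum cancels.
Component likelihoods at x = 0.3:
  L_A = 0.331127
  L_B = 1.06709
  L_C = 1.21326
  L_D = 1.21751
Odds = (0.36/0.22) × (1.21326/1.06709) = 1.63636 × 1.13698 ≈ 1.861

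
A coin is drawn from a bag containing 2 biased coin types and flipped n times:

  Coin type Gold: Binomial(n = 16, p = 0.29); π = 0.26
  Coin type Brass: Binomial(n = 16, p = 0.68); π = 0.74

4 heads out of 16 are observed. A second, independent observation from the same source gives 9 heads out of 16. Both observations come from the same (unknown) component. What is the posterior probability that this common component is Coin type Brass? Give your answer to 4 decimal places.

P(component k | x) = π_k·f_k(x) / marginal(x), where marginal(x) = Σ_j π_j·f_j(x).
Since both observations come from the same component, the likelihood for component k is f_k(x₁)·f_k(x₂).
  f_Gold = [C(16,4)·0.29^4·0.71^12 = 1820·0.00707281·0.0164097 = 0.211234] × [0.0150944] = 0.00318845
  f_Brass = [C(16,4)·0.68^4·0.32^12 = 1820·0.213814·1.15292e-06 = 0.000448649] × [0.122196] = 5.4823e-05
Prior × likelihood for each component:
  π_Gold·f_Gold = 0.26 × 0.00318845 = 0.000828998
  π_Brass·f_Brass = 0.74 × 5.4823e-05 = 4.0569e-05
Normaliser: 0.000828998 + 4.0569e-05 = 0.000869567
Responsibility of Coin type Brass: 4.0569e-05 / 0.000869567 ≈ 0.0467

0.0467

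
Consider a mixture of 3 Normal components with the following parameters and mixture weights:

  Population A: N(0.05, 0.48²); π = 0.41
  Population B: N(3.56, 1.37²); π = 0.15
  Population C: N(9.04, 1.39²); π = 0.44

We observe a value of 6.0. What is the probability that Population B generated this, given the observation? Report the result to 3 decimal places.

0.436

By Bayes' theorem, P(k | x) = P(Z=k) f_k(x) / Σ_j P(Z=j) f_j(x).
Component likelihoods at x = 6.0:
  L_A = 3.57721e-34
  L_B = 0.0596197
  L_C = 0.0262566
Unnormalised posteriors:
  P(Z=A)·L_A = 0.41 × 3.57721e-34 = 1.46665e-34
  P(Z=B)·L_B = 0.15 × 0.0596197 = 0.00894296
  P(Z=C)·L_C = 0.44 × 0.0262566 = 0.0115529
Denominator: 1.46665e-34 + 0.00894296 + 0.0115529 = 0.0204959
So the posterior for Population B is 0.00894296 / 0.0204959 ≈ 0.436.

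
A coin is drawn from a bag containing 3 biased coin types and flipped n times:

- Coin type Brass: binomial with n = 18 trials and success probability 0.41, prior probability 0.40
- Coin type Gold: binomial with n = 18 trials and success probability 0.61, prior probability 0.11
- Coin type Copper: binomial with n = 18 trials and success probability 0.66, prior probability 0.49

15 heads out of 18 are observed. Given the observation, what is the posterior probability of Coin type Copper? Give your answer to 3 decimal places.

P(component k | x) = π_k·f_k(x) / marginal(x), where marginal(x) = Σ_j π_j·f_j(x).
Evaluate each component's likelihood at the observed value:
  L_Brass = C(18,15)·0.41^15·0.59^3 = 816·1.5551e-06·0.205379 = 0.000260618
  L_Gold = C(18,15)·0.61^15·0.39^3 = 816·0.000602487·0.059319 = 0.029163
  L_Copper = C(18,15)·0.66^15·0.34^3 = 816·0.00196408·0.039304 = 0.0629921
Multiply by the mixture weights:
  π_Brass·L_Brass = 0.40 × 0.000260618 = 0.000104247
  π_Gold·L_Gold = 0.11 × 0.029163 = 0.00320792
  π_Copper·L_Copper = 0.49 × 0.0629921 = 0.0308661
Marginal: 0.000104247 + 0.00320792 + 0.0308661 = 0.0341783
P(Coin type Copper | 15 heads out of 18) = 0.0308661 / 0.0341783 ≈ 0.903

0.903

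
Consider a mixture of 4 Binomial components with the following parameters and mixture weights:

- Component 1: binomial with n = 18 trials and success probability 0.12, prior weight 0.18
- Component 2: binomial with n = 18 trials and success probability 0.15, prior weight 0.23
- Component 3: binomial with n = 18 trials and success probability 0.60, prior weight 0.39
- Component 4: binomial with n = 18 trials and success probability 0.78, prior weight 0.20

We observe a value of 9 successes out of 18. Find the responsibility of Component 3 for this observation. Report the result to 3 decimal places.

0.973

Apply Bayes' rule: the posterior for each component is proportional to its prior times its likelihood at x.
Evaluate each component's likelihood at the observed value:
  L_1 = C(18,9)·0.12^9·0.88^9 = 48620·5.15978e-09·0.316478 = 7.93945e-05
  L_2 = C(18,9)·0.15^9·0.85^9 = 48620·3.84434e-08·0.231617 = 0.000432919
  L_3 = C(18,9)·0.60^9·0.40^9 = 48620·0.0100777·0.000262144 = 0.128445
  L_4 = C(18,9)·0.78^9·0.22^9 = 48620·0.106869·1.20727e-06 = 0.00627293
Unnormalised posteriors:
  π_1·L_1 = 0.18 × 7.93945e-05 = 1.4291e-05
  π_2·L_2 = 0.23 × 0.000432919 = 9.95714e-05
  π_3·L_3 = 0.39 × 0.128445 = 0.0500934
  π_4·L_4 = 0.20 × 0.00627293 = 0.00125459
Denominator: 1.4291e-05 + 9.95714e-05 + 0.0500934 + 0.00125459 = 0.0514619
Responsibility of Component 3: 0.0500934 / 0.0514619 ≈ 0.973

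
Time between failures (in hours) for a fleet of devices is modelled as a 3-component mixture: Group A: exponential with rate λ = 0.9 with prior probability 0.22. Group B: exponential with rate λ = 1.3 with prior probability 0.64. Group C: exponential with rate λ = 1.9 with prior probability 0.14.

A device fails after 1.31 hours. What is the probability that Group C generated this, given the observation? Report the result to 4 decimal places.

Apply Bayes' rule: the posterior for each component is proportional to its prior times its likelihood at x.
Evaluate each component's likelihood at the observed value:
  p_A = 0.276828
  p_B = 0.236777
  p_C = 0.157687
Prior × likelihood for each component:
  π_A·p_A = 0.22 × 0.276828 = 0.0609021
  π_B·p_B = 0.64 × 0.236777 = 0.151537
  π_C·p_C = 0.14 × 0.157687 = 0.0220761
Denominator: 0.0609021 + 0.151537 + 0.0220761 = 0.234516
P(Group C | 1.31 hours) = 0.0220761 / 0.234516 ≈ 0.0941

0.0941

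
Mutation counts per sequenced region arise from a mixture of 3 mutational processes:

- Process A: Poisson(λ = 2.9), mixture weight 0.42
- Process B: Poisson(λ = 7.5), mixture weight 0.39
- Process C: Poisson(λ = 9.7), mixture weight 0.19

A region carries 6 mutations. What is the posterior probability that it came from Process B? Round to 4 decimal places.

0.6208

Apply Bayes' rule: the posterior for each component is proportional to its prior times its likelihood at x.
Poisson probabilities:
  p_A = e^(−2.9)·2.9^6/6! = 0.0454571
  p_B = e^(−7.5)·7.5^6/6! = 0.136718
  p_C = e^(−9.7)·9.7^6/6! = 0.0708992
Prior × likelihood for each component:
  π_A·p_A = 0.42 × 0.0454571 = 0.019092
  π_B·p_B = 0.39 × 0.136718 = 0.0533201
  π_C·p_C = 0.19 × 0.0708992 = 0.0134709
Normaliser: 0.019092 + 0.0533201 + 0.0134709 = 0.0858829
P(Process B | 6 mutations) = 0.0533201 / 0.0858829 ≈ 0.6208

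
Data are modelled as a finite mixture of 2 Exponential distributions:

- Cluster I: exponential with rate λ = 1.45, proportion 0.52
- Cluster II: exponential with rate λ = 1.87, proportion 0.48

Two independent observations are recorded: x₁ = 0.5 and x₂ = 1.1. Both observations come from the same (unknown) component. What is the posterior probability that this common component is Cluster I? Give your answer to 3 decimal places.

0.561

By Bayes' theorem, P(k | x) = w_k f_k(x) / Σ_j w_j f_j(x).
Since both observations come from the same component, the likelihood for component k is f_k(x₁)·f_k(x₂).
  p_I = [1.45·e^(−1.45·0.5) = 1.45·e^(−0.7250) = 0.702271] × [0.294217] = 0.20662
  p_II = [1.87·e^(−1.87·0.5) = 1.87·e^(−0.9350) = 0.734136] × [0.239055] = 0.175499
Prior × likelihood for each component:
  w_I·p_I = 0.52 × 0.20662 = 0.107443
  w_II·p_II = 0.48 × 0.175499 = 0.0842394
Evidence: 0.107443 + 0.0842394 = 0.191682
P(Cluster I | data) = 0.107443 / 0.191682 ≈ 0.561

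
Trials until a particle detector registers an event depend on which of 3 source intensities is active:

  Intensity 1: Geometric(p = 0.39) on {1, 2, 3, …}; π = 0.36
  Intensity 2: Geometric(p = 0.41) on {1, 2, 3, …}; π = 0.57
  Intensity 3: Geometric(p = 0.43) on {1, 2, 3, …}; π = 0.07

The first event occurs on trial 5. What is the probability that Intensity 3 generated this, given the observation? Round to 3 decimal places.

Posterior ∝ prior × likelihood, so P(k | x) ∝ π_k f_k(x); normalise over all components.
Component likelihoods at x = 5:
  f_1 = 0.39·(1−0.39)^4 = 0.39·0.138458 = 0.0539988
  f_2 = 0.41·(1−0.41)^4 = 0.41·0.121174 = 0.0496812
  f_3 = 0.43·(1−0.43)^4 = 0.43·0.10556 = 0.0453908
Multiply by the mixture weights:
  π_1·f_1 = 0.36 × 0.0539988 = 0.0194396
  π_2·f_2 = 0.57 × 0.0496812 = 0.0283183
  π_3·f_3 = 0.07 × 0.0453908 = 0.00317736
Sum: 0.0194396 + 0.0283183 + 0.00317736 = 0.0509352
So the posterior for Intensity 3 is 0.00317736 / 0.0509352 ≈ 0.062.

0.062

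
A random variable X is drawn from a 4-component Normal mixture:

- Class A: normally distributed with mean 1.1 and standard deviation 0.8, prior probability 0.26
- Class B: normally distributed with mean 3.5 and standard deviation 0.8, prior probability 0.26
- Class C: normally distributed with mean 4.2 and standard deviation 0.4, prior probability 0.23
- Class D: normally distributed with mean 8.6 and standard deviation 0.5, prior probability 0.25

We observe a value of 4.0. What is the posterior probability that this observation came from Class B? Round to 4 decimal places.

0.3449

P(component k | x) = P(Z=k)·f_k(x) / marginal(x), where marginal(x) = Σ_j P(Z=j)·f_j(x).
Evaluate each component's likelihood at the observed value:
  L_A = (1/(0.8·√(2π)))·exp(−(4.0−1.1)²/(2·0.8²)) = 0.498678·exp(-6.57031) = 0.000698827
  L_B = (1/(0.8·√(2π)))·exp(−(4.0−3.5)²/(2·0.8²)) = 0.498678·exp(-0.19531) = 0.410201
  L_C = (1/(0.4·√(2π)))·exp(−(4.0−4.2)²/(2·0.4²)) = 0.997356·exp(-0.12500) = 0.880163
  L_D = (1/(0.5·√(2π)))·exp(−(4.0−8.6)²/(2·0.5²)) = 0.797885·exp(-42.32000) = 3.33118e-19
Prior × likelihood for each component:
  P(Z=A)·L_A = 0.26 × 0.000698827 = 0.000181695
  P(Z=B)·L_B = 0.26 × 0.410201 = 0.106652
  P(Z=C)·L_C = 0.23 × 0.880163 = 0.202438
  P(Z=D)·L_D = 0.25 × 3.33118e-19 = 8.32794e-20
Denominator: 0.000181695 + 0.106652 + 0.202438 + 8.32794e-20 = 0.309272
P(Class B | 4.0) = 0.106652 / 0.309272 ≈ 0.3449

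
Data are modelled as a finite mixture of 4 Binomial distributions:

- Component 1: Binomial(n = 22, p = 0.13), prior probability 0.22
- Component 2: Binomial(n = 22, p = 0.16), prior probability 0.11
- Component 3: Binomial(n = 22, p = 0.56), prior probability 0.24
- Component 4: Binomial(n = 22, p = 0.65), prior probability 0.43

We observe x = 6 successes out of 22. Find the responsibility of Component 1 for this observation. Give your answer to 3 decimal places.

P(component k | x) = P(Z=k)·f_k(x) / marginal(x), where marginal(x) = Σ_j P(Z=j)·f_j(x).
Binomial probabilities:
  f_1 = 0.0387956
  f_2 = 0.0769136
  f_3 = 0.00454136
  f_4 = 0.000285354
Weight by the priors:
  P(Z=1)·f_1 = 0.22 × 0.0387956 = 0.00853504
  P(Z=2)·f_2 = 0.11 × 0.0769136 = 0.00846049
  P(Z=3)·f_3 = 0.24 × 0.00454136 = 0.00108993
  P(Z=4)·f_4 = 0.43 × 0.000285354 = 0.000122702
Marginal: 0.00853504 + 0.00846049 + 0.00108993 + 0.000122702 = 0.0182082
P(Component 1 | the observation) ≈ 0.469

0.469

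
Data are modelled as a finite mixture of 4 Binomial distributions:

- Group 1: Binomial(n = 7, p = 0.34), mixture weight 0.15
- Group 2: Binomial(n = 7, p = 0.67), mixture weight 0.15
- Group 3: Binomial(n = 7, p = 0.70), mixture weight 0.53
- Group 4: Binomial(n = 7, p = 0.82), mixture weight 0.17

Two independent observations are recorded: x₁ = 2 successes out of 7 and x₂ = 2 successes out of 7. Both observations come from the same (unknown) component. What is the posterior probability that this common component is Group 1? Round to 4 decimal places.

The responsibility of component k is P(Z=k) f_k(x) divided by Σ_j P(Z=j) f_j(x).
Since both observations come from the same component, the likelihood for component k is f_k(x₁)·f_k(x₂).
  p_1 = [C(7,2)·0.34^2·0.66^5 = 21·0.1156·0.125233 = 0.304016] × [0.304016] = 0.0924259
  p_2 = [C(7,2)·0.67^2·0.33^5 = 21·0.4489·0.00391354 = 0.0368925] × [0.0368925] = 0.00136106
  p_3 = [C(7,2)·0.70^2·0.30^5 = 21·0.49·0.00243 = 0.0250047] × [0.0250047] = 0.000625235
  p_4 = [C(7,2)·0.82^2·0.18^5 = 21·0.6724·0.000188957 = 0.00266815] × [0.00266815] = 7.119e-06
Prior × likelihood for each component:
  P(Z=1)·p_1 = 0.15 × 0.0924259 = 0.0138639
  P(Z=2)·p_2 = 0.15 × 0.00136106 = 0.000204159
  P(Z=3)·p_3 = 0.53 × 0.000625235 = 0.000331375
  P(Z=4)·p_4 = 0.17 × 7.119e-06 = 1.21023e-06
Sum: 0.0138639 + 0.000204159 + 0.000331375 + 1.21023e-06 = 0.0144006
P(Group 1 | x₁,x₂) ≈ 0.9627

0.9627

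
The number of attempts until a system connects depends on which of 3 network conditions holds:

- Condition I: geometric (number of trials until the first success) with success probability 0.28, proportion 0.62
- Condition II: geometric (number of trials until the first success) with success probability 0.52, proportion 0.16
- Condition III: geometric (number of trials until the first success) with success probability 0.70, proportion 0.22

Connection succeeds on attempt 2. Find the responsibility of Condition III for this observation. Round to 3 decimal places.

0.219

The responsibility of component k is P(Z=k) f_k(x) divided by Σ_j P(Z=j) f_j(x).
Geometric probabilities:
  L_I = 0.28·(1−0.28)^1 = 0.28·0.72 = 0.2016
  L_II = 0.52·(1−0.52)^1 = 0.52·0.48 = 0.2496
  L_III = 0.70·(1−0.70)^1 = 0.70·0.3 = 0.21
Prior × likelihood for each component:
  P(Z=I)·L_I = 0.62 × 0.2016 = 0.124992
  P(Z=II)·L_II = 0.16 × 0.2496 = 0.039936
  P(Z=III)·L_III = 0.22 × 0.21 = 0.0462
Normaliser: 0.124992 + 0.039936 + 0.0462 = 0.211128
Responsibility of Condition III: 0.0462 / 0.211128 ≈ 0.219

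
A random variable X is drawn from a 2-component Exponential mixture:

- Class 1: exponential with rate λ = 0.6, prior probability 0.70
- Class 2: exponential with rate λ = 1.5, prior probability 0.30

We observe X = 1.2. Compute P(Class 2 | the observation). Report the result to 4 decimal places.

Apply Bayes' rule: the posterior for each component is proportional to its prior times its likelihood at x.
Evaluate each component's likelihood at the observed value:
  L_1 = 0.6·e^(−0.6·1.2) = 0.6·e^(−0.7200) = 0.292051
  L_2 = 1.5·e^(−1.5·1.2) = 1.5·e^(−1.8000) = 0.247948
Multiply by the mixture weights:
  w_1·L_1 = 0.70 × 0.292051 = 0.204436
  w_2·L_2 = 0.30 × 0.247948 = 0.0743845
Evidence: 0.204436 + 0.0743845 = 0.27882
P(Class 2 | 1.2) ≈ 0.2668

0.2668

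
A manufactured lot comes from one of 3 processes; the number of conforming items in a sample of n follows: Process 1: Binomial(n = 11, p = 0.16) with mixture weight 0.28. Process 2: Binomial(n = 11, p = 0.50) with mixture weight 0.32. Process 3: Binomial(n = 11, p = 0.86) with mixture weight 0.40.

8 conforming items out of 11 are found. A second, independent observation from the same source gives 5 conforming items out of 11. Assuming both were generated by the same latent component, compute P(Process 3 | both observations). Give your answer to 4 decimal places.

The responsibility of component k is π_k f_k(x) divided by Σ_j π_j f_j(x).
Since both observations come from the same component, the likelihood for component k is f_k(x₁)·f_k(x₂).
  f_1 = [4.20031e-05] × [0.0170184] = 7.14824e-07
  f_2 = [0.0805664] × [0.225586] = 0.0181746
  f_3 = [0.135474] × [0.00163645] = 0.000221696
Prior × likelihood for each component:
  π_1·f_1 = 0.28 × 7.14824e-07 = 2.00151e-07
  π_2·f_2 = 0.32 × 0.0181746 = 0.00581589
  π_3·f_3 = 0.40 × 0.000221696 = 8.86785e-05
Sum: 2.00151e-07 + 0.00581589 + 8.86785e-05 = 0.00590477
Responsibility of Process 3: 8.86785e-05 / 0.00590477 ≈ 0.0150

0.0150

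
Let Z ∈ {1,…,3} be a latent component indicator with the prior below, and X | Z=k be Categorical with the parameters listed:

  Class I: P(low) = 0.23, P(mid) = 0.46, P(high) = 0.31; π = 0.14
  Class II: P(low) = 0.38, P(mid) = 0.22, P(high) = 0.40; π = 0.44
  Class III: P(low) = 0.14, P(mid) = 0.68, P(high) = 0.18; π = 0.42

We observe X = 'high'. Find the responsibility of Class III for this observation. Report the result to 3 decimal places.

0.256

The responsibility of component k is w_k f_k(x) divided by Σ_j w_j f_j(x).
Component likelihoods at x = 'high':
  p_I = 0.31
  p_II = 0.4
  p_III = 0.18
Unnormalised posteriors:
  w_I·p_I = 0.14 × 0.31 = 0.0434
  w_II·p_II = 0.44 × 0.4 = 0.176
  w_III·p_III = 0.42 × 0.18 = 0.0756
Evidence: 0.0434 + 0.176 + 0.0756 = 0.295
So the posterior for Class III is 0.0756 / 0.295 ≈ 0.256.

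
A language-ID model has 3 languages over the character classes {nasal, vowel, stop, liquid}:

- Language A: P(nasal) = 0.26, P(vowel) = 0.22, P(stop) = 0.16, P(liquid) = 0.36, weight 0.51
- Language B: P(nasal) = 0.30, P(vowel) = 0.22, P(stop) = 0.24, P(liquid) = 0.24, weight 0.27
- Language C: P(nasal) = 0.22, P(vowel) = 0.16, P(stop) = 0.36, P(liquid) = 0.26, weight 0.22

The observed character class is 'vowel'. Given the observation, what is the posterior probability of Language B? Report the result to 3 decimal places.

0.287

By Bayes' theorem, P(k | x) = w_k f_k(x) / Σ_j w_j f_j(x).
Categorical probabilities:
  L_A = 0.22
  L_B = 0.22
  L_C = 0.16
Weight by the priors:
  w_A·L_A = 0.51 × 0.22 = 0.1122
  w_B·L_B = 0.27 × 0.22 = 0.0594
  w_C·L_C = 0.22 × 0.16 = 0.0352
Normaliser: 0.1122 + 0.0594 + 0.0352 = 0.2068
P(Language B | the observation) ≈ 0.287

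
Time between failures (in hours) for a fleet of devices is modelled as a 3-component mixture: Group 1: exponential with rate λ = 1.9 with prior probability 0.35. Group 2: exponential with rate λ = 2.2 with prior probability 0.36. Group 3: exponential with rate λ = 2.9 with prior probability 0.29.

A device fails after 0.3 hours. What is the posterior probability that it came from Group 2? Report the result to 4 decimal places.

Posterior ∝ prior × likelihood, so P(k | x) ∝ P(Z=k) f_k(x); normalise over all components.
Evaluate each component's likelihood at the observed value:
  f_1 = 1.9·e^(−1.9·0.3) = 1.9·e^(−0.5700) = 1.0745
  f_2 = 2.2·e^(−2.2·0.3) = 2.2·e^(−0.6600) = 1.13707
  f_3 = 2.9·e^(−2.9·0.3) = 2.9·e^(−0.8700) = 1.21496
Multiply by the mixture weights:
  P(Z=1)·f_1 = 0.35 × 1.0745 = 0.376074
  P(Z=2)·f_2 = 0.36 × 1.13707 = 0.409346
  P(Z=3)·f_3 = 0.29 × 1.21496 = 0.352338
Normaliser: 0.376074 + 0.409346 + 0.352338 = 1.13776
P(Group 2 | data) = 0.409346 / 1.13776 ≈ 0.3598

0.3598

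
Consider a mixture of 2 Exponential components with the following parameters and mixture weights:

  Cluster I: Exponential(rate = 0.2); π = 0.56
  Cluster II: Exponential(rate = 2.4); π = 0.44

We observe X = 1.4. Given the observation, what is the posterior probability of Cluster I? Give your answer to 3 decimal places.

0.698

Apply Bayes' rule: the posterior for each component is proportional to its prior times its likelihood at x.
Exponential densities:
  p_I = 0.151157
  p_II = 0.0833646
Prior × likelihood for each component:
  P(Z=I)·p_I = 0.56 × 0.151157 = 0.0846478
  P(Z=II)·p_II = 0.44 × 0.0833646 = 0.0366804
Normaliser: 0.0846478 + 0.0366804 = 0.121328
Responsibility of Cluster I: 0.0846478 / 0.121328 ≈ 0.698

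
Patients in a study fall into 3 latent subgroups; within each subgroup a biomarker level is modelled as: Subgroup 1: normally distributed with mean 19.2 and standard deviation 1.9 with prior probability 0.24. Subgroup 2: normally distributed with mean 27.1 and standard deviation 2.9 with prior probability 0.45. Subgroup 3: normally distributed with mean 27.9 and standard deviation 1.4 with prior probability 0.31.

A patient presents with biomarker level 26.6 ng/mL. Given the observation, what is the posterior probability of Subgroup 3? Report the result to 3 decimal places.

P(component k | x) = w_k·f_k(x) / marginal(x), where marginal(x) = Σ_j w_j·f_j(x).
Normal densities:
  f_1 = 0.000106722
  f_2 = 0.135537
  f_3 = 0.18516
Unnormalised posteriors:
  w_1·f_1 = 0.24 × 0.000106722 = 2.56134e-05
  w_2·f_2 = 0.45 × 0.135537 = 0.0609915
  w_3·f_3 = 0.31 × 0.18516 = 0.0573997
Normaliser: 2.56134e-05 + 0.0609915 + 0.0573997 = 0.118417
So the posterior for Subgroup 3 is 0.0573997 / 0.118417 ≈ 0.485.

0.485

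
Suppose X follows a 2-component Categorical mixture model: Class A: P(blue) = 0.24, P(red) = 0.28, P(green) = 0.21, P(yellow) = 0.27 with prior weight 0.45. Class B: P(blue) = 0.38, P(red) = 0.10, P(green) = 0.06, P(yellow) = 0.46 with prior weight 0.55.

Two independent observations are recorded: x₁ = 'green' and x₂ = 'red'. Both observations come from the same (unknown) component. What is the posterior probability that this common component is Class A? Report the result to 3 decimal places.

Apply Bayes' rule: the posterior for each component is proportional to its prior times its likelihood at x.
Since both observations come from the same component, the likelihood for component k is f_k(x₁)·f_k(x₂).
  L_A = [P(green | comp) = 0.21] × [0.28] = 0.0588
  L_B = [P(green | comp) = 0.06] × [0.1] = 0.006
Weight by the priors:
  P(Z=A)·L_A = 0.45 × 0.0588 = 0.02646
  P(Z=B)·L_B = 0.55 × 0.006 = 0.0033
Evidence: 0.02646 + 0.0033 = 0.02976
P(Class A | x₁,x₂) = 0.02646 / 0.02976 ≈ 0.889

0.889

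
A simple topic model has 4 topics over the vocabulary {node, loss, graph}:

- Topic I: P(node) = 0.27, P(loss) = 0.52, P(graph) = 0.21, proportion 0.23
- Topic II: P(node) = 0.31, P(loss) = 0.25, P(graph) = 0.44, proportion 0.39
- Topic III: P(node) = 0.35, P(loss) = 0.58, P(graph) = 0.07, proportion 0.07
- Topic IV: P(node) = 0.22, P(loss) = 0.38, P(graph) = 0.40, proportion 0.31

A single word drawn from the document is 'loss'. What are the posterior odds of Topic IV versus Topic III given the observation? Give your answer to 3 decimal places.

Only the two components matter; the odds are (P(Z=i) f_i(x)) / (P(Z=j) f_j(x)).
Categorical probabilities:
  p_I = 0.52
  p_II = 0.25
  p_III = 0.58
  p_IV = 0.38
0.1178 / 0.0406 ≈ 2.901

2.901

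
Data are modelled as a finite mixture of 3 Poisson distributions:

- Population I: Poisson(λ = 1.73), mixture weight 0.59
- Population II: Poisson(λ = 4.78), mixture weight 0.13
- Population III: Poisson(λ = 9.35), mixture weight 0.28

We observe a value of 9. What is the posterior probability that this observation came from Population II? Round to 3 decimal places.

0.096

Apply Bayes' rule: the posterior for each component is proportional to its prior times its likelihood at x.
Evaluate each component's likelihood at the observed value:
  L_I = 6.78145e-05
  L_II = 0.0301412
  L_III = 0.130884
Weight by the priors:
  π_I·L_I = 0.59 × 6.78145e-05 = 4.00105e-05
  π_II·L_II = 0.13 × 0.0301412 = 0.00391835
  π_III·L_III = 0.28 × 0.130884 = 0.0366476
Sum: 4.00105e-05 + 0.00391835 + 0.0366476 = 0.040606
So the posterior for Population II is 0.00391835 / 0.040606 ≈ 0.096.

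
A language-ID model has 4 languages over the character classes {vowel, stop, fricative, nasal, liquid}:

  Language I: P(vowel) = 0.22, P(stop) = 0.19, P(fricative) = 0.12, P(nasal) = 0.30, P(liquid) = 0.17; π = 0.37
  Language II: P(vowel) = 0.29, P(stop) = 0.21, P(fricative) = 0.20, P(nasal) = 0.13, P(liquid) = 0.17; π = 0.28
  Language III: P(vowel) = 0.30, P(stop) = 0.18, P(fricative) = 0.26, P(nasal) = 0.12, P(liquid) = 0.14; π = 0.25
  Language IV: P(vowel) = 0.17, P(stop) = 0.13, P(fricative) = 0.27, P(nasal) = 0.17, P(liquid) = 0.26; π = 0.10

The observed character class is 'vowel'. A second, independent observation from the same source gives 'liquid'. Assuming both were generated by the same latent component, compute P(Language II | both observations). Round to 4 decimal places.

0.3243

The responsibility of component k is P(Z=k) f_k(x) divided by Σ_j P(Z=j) f_j(x).
Since both observations come from the same component, the likelihood for component k is f_k(x₁)·f_k(x₂).
  f_I = [0.22] × [0.17] = 0.0374
  f_II = [0.29] × [0.17] = 0.0493
  f_III = [0.3] × [0.14] = 0.042
  f_IV = [0.17] × [0.26] = 0.0442
Weight by the priors:
  P(Z=I)·f_I = 0.37 × 0.0374 = 0.013838
  P(Z=II)·f_II = 0.28 × 0.0493 = 0.013804
  P(Z=III)·f_III = 0.25 × 0.042 = 0.0105
  P(Z=IV)·f_IV = 0.10 × 0.0442 = 0.00442
Marginal: 0.013838 + 0.013804 + 0.0105 + 0.00442 = 0.042562
So the posterior for Language II is 0.013804 / 0.042562 ≈ 0.3243.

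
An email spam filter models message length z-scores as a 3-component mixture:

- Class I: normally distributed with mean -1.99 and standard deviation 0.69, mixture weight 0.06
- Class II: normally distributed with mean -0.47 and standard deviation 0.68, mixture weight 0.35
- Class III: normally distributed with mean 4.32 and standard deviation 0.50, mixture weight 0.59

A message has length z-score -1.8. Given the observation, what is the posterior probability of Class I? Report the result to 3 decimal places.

By Bayes' theorem, P(k | x) = π_k f_k(x) / Σ_j π_j f_j(x).
Evaluate each component's likelihood at the observed value:
  p_I = (1/(0.69·√(2π)))·exp(−(-1.8−-1.99)²/(2·0.69²)) = 0.578177·exp(-0.03791) = 0.556668
  p_II = (1/(0.68·√(2π)))·exp(−(-1.8−-0.47)²/(2·0.68²)) = 0.586680·exp(-1.91274) = 0.0866382
  p_III = (1/(0.50·√(2π)))·exp(−(-1.8−4.32)²/(2·0.50²)) = 0.797885·exp(-74.90880) = 2.34132e-33
Weight by the priors:
  π_I·p_I = 0.06 × 0.556668 = 0.0334001
  π_II·p_II = 0.35 × 0.0866382 = 0.0303234
  π_III·p_III = 0.59 × 2.34132e-33 = 1.38138e-33
Denominator: 0.0334001 + 0.0303234 + 1.38138e-33 = 0.0637234
P(Class I | x) = 0.0334001 / 0.0637234 ≈ 0.524

0.524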